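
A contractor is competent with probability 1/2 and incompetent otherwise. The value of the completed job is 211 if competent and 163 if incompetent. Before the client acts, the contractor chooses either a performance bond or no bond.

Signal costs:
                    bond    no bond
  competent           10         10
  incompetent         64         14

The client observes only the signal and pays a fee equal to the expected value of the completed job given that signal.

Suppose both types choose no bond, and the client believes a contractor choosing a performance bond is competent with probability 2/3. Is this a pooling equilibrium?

On the equilibrium path (no bond) the client holds the prior 1/2 and pays 1/2·211 + 1/2·163 = 187. Off-path (bond) belief 2/3 gives 2/3·211 + 1/3·163 = 195.
Competent: no bond gives 187 − 10 = 177; bond gives 195 − 10 = 185. Deviates. ✗
Incompetent: no bond gives 187 − 14 = 173; bond gives 195 − 64 = 131. Stays. ✓

No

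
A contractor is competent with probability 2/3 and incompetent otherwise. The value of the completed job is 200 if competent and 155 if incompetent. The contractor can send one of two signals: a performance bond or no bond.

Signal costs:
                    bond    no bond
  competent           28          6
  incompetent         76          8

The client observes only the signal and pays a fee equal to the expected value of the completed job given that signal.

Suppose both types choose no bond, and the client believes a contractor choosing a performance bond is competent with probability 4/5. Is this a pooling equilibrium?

At the pooled signal (no bond) the client holds the prior 2/3 and pays 2/3·200 + 1/3·155 = 185. Off-path (bond) belief 4/5 gives 4/5·200 + 1/5·155 = 191.
Competent: no bond gives 185 − 6 = 179; bond gives 191 − 28 = 163. Stays. ✓
Incompetent: no bond gives 185 − 8 = 177; bond gives 191 − 76 = 115. Stays. ✓

Yes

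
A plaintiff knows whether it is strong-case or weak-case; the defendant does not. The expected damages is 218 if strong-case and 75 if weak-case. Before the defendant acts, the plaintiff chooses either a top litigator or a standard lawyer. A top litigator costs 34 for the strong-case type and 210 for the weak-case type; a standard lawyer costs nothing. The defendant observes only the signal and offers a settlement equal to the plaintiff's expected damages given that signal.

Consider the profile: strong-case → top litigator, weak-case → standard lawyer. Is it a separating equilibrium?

If types separate, top litigator earns payment 218 and standard lawyer earns 75.
Strong-case: top litigator gives 218 − 34 = 184; standard lawyer gives 75 − 0 = 75. No deviation. ✓
Weak-case: standard lawyer gives 75 − 0 = 75; top litigator gives 218 − 210 = 8. No deviation. ✓
Neither type gains from mimicking the other.

Yes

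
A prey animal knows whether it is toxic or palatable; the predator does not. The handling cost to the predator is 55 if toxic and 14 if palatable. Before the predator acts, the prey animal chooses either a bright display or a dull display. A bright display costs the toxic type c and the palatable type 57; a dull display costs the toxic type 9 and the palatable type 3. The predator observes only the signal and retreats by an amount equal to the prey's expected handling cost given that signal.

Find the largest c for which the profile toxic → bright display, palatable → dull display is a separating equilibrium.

Under separation: bright display → toxic (pays 55); dull display → palatable (pays 14).
Palatable: 14 − 3 = 11 ≥ 55 − 57 = -2. Holds regardless of c. ✓
Toxic: 55 − c ≥ 14 − 9, so c ≤ 55 − 5 = 50.

50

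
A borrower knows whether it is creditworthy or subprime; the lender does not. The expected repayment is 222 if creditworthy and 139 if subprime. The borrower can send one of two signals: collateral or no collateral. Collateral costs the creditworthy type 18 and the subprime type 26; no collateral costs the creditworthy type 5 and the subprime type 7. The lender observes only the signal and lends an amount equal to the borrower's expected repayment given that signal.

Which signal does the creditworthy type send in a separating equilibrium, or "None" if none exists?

None

Try creditworthy → collateral, subprime → no collateral:
  If types separate, collateral earns payment 222 and no collateral earns 139.
  Creditworthy: collateral gives 222 − 18 = 204; no collateral gives 139 − 5 = 134. No deviation. ✓
  Subprime: no collateral gives 139 − 7 = 132; collateral gives 222 − 26 = 196. Would deviate. ✗
Try creditworthy → no collateral, subprime → collateral:
  If types separate, no collateral earns payment 222 and collateral earns 139.
  Creditworthy: no collateral gives 222 − 5 = 217; collateral gives 139 − 18 = 121. No deviation. ✓
  Subprime: collateral gives 139 − 26 = 113; no collateral gives 222 − 7 = 215. Would deviate. ✗
Neither assignment is incentive-compatible.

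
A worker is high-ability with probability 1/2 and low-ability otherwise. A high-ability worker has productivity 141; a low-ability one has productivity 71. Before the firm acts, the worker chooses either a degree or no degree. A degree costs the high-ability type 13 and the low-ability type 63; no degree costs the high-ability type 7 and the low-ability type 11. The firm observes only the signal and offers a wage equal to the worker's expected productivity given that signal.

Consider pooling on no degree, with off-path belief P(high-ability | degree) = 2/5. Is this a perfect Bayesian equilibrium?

On the equilibrium path (no degree) the firm holds the prior 1/2 and pays 1/2·141 + 1/2·71 = 106. Off-path (degree) belief 2/5 gives 2/5·141 + 3/5·71 = 99.
High-ability: no degree gives 106 − 7 = 99; degree gives 99 − 13 = 86. Stays. ✓
Low-ability: no degree gives 106 − 11 = 95; degree gives 99 − 63 = 36. Stays. ✓
Beliefs are Bayes-consistent on-path and both types best-respond.

Yes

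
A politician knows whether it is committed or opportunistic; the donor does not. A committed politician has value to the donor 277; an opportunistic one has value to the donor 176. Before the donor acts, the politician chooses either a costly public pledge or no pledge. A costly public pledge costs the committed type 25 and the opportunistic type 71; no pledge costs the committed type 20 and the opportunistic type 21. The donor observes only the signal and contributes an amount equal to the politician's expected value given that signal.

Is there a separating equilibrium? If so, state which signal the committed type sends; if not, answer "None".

Try committed → pledge, opportunistic → no pledge:
  Under separation the donor infers type exactly: pledge → committed (pays 277), no pledge → opportunistic (pays 176).
  Committed: pledge gives 277 − 25 = 252; no pledge gives 176 − 20 = 156. No deviation. ✓
  Opportunistic: no pledge gives 176 − 21 = 155; pledge gives 277 − 71 = 206. Would deviate. ✗
Try committed → no pledge, opportunistic → pledge:
  Under separation the donor infers type exactly: no pledge → committed (pays 277), pledge → opportunistic (pays 176).
  Committed: no pledge gives 277 − 20 = 257; pledge gives 176 − 25 = 151. No deviation. ✓
  Opportunistic: pledge gives 176 − 71 = 105; no pledge gives 277 − 21 = 256. Would deviate. ✗
Neither assignment is incentive-compatible.

None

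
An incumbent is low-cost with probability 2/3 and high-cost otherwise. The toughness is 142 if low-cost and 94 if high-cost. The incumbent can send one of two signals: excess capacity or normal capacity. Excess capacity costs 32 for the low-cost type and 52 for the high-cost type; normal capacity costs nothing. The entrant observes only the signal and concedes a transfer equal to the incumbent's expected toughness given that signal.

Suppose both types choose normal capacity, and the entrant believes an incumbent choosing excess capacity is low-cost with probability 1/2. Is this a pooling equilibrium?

Yes

On the equilibrium path (normal capacity) the entrant holds the prior 2/3 and pays 2/3·142 + 1/3·94 = 126. Off-path (excess capacity) belief 1/2 gives 1/2·142 + 1/2·94 = 118.
Low-cost: normal capacity gives 126 − 0 = 126; excess capacity gives 118 − 32 = 86. Stays. ✓
High-cost: normal capacity gives 126 − 0 = 126; excess capacity gives 118 − 52 = 66. Stays. ✓
Beliefs are Bayes-consistent on-path and both types best-respond.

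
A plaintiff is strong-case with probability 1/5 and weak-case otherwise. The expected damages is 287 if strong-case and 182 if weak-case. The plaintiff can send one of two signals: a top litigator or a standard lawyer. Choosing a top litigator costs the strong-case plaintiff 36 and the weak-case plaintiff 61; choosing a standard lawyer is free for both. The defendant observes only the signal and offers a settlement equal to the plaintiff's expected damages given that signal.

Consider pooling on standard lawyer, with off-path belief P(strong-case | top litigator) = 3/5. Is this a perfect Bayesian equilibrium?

No

On the equilibrium path (standard lawyer) the defendant holds the prior 1/5 and pays 1/5·287 + 4/5·182 = 203. Off-path (top litigator) belief 3/5 gives 3/5·287 + 2/5·182 = 245.
Strong-case: standard lawyer gives 203 − 0 = 203; top litigator gives 245 − 36 = 209. Deviates. ✗
Weak-case: standard lawyer gives 203 − 0 = 203; top litigator gives 245 − 61 = 184. Stays. ✓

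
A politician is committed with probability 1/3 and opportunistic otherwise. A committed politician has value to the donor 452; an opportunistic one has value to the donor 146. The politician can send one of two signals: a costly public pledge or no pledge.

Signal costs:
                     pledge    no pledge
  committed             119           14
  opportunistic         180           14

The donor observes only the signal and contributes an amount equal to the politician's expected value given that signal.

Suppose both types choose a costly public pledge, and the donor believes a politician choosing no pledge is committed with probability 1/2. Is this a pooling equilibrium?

No

At the pooled signal (pledge) the donor holds the prior 1/3 and pays 1/3·452 + 2/3·146 = 248. Off-path (no pledge) belief 1/2 gives 1/2·452 + 1/2·146 = 299.
Committed: pledge gives 248 − 119 = 129; no pledge gives 299 − 14 = 285. Deviates. ✗
Opportunistic: pledge gives 248 − 180 = 68; no pledge gives 299 − 14 = 285. Deviates. ✗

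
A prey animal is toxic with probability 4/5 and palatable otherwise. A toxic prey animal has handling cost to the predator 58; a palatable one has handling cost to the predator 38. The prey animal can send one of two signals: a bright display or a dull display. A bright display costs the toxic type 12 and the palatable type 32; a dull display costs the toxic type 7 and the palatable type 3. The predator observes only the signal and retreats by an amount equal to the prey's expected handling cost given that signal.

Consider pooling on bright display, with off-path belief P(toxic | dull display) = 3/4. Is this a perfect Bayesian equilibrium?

No

At the pooled signal (bright display) the predator holds the prior 4/5 and pays 4/5·58 + 1/5·38 = 54. Off-path (dull display) belief 3/4 gives 3/4·58 + 1/4·38 = 53.
Toxic: bright display gives 54 − 12 = 42; dull display gives 53 − 7 = 46. Deviates. ✗
Palatable: bright display gives 54 − 32 = 22; dull display gives 53 − 3 = 50. Deviates. ✗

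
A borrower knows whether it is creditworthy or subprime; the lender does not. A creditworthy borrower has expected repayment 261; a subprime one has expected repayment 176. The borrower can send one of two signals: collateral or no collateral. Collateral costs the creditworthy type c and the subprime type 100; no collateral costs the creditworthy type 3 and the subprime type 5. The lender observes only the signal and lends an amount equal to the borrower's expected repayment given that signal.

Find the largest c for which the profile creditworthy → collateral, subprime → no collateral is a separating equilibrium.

Under separation: collateral → creditworthy (pays 261); no collateral → subprime (pays 176).
Subprime: 176 − 5 = 171 ≥ 261 − 100 = 161. Holds regardless of c. ✓
Creditworthy: 261 − c ≥ 176 − 3, so c ≤ 261 − 173 = 88.

88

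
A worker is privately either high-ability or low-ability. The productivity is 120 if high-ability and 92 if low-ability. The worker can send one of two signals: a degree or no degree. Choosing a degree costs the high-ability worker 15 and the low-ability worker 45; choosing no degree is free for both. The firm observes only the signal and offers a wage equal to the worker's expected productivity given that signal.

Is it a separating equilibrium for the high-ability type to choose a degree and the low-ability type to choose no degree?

Yes

If types separate, degree earns payment 120 and no degree earns 92.
High-ability: degree gives 120 − 15 = 105; no degree gives 92 − 0 = 92. No deviation. ✓
Low-ability: no degree gives 92 − 0 = 92; degree gives 120 − 45 = 75. No deviation. ✓
Both incentive constraints hold.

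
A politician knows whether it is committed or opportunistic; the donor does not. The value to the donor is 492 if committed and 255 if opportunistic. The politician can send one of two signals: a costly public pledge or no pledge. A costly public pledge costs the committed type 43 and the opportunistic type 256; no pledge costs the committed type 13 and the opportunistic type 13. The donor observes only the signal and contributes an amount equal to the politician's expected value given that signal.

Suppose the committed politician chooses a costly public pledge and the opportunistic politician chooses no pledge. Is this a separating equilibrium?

Yes

Under separation the donor infers type exactly: pledge → committed (pays 492), no pledge → opportunistic (pays 255).
Committed: pledge gives 492 − 43 = 449; no pledge gives 255 − 13 = 242. No deviation. ✓
Opportunistic: no pledge gives 255 − 13 = 242; pledge gives 492 − 256 = 236. No deviation. ✓
Neither type gains from mimicking the other.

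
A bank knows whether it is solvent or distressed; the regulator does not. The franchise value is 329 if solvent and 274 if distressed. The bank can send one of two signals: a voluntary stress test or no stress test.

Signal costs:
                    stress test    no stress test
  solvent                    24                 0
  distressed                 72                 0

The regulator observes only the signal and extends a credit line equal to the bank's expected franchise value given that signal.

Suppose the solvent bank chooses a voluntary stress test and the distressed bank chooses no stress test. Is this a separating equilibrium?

If types separate, stress test earns payment 329 and no stress test earns 274.
Solvent: stress test gives 329 − 24 = 305; no stress test gives 274 − 0 = 274. No deviation. ✓
Distressed: no stress test gives 274 − 0 = 274; stress test gives 329 − 72 = 257. No deviation. ✓
Both incentive constraints hold.

Yes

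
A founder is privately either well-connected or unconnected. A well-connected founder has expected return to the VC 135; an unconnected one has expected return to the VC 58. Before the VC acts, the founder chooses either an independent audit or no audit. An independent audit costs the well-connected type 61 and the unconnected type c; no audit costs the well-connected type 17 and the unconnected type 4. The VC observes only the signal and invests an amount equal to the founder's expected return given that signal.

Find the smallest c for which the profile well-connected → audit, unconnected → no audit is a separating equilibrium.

Under separation: audit → well-connected (pays 135); no audit → unconnected (pays 58).
Well-connected: 135 − 61 = 74 ≥ 58 − 17 = 41. Holds regardless of c. ✓
Unconnected: 58 − 4 ≥ 135 − c, so c ≥ 135 − 54 = 81.

81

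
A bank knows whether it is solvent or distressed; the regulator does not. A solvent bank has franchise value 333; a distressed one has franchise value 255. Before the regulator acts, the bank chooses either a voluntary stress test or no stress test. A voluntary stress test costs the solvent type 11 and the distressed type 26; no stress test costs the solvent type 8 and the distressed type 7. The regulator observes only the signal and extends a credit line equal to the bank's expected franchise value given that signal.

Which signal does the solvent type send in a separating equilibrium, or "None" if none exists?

Try solvent → stress test, distressed → no stress test:
  Under separation the regulator infers type exactly: stress test → solvent (pays 333), no stress test → distressed (pays 255).
  Solvent: stress test gives 333 − 11 = 322; no stress test gives 255 − 8 = 247. No deviation. ✓
  Distressed: no stress test gives 255 − 7 = 248; stress test gives 333 − 26 = 307. Would deviate. ✗
Try solvent → no stress test, distressed → stress test:
  Under separation the regulator infers type exactly: no stress test → solvent (pays 333), stress test → distressed (pays 255).
  Solvent: no stress test gives 333 − 8 = 325; stress test gives 255 − 11 = 244. No deviation. ✓
  Distressed: stress test gives 255 − 26 = 229; no stress test gives 333 − 7 = 326. Would deviate. ✗
Neither assignment is incentive-compatible.

None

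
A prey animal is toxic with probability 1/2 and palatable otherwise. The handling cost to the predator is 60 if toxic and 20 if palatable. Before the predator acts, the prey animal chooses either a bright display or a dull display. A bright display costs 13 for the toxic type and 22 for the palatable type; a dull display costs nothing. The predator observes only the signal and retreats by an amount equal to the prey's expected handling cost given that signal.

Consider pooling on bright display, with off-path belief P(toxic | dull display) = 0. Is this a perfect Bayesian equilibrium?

No

At the pooled signal (bright display) the predator holds the prior 1/2 and pays 1/2·60 + 1/2·20 = 40. Off-path (dull display) belief 0 gives 0·60 + 1·20 = 20.
Toxic: bright display gives 40 − 13 = 27; dull display gives 20 − 0 = 20. Stays. ✓
Palatable: bright display gives 40 − 22 = 18; dull display gives 20 − 0 = 20. Deviates. ✗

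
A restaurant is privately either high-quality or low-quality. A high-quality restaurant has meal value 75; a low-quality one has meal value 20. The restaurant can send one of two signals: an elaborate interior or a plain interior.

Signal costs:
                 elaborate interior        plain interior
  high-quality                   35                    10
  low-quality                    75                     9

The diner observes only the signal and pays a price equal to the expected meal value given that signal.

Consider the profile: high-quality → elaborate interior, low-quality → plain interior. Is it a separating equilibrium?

Under separation the diner infers type exactly: elaborate interior → high-quality (pays 75), plain interior → low-quality (pays 20).
High-quality: elaborate interior gives 75 − 35 = 40; plain interior gives 20 − 10 = 10. No deviation. ✓
Low-quality: plain interior gives 20 − 9 = 11; elaborate interior gives 75 − 75 = 0. No deviation. ✓
Both incentive constraints hold.

Yes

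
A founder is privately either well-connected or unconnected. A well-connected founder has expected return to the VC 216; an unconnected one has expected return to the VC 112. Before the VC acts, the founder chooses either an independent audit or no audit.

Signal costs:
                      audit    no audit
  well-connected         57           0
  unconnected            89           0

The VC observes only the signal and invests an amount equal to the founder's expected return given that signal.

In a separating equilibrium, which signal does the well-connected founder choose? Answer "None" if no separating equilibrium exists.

Try well-connected → audit, unconnected → no audit:
  Under separation the VC infers type exactly: audit → well-connected (pays 216), no audit → unconnected (pays 112).
  Well-connected: audit gives 216 − 57 = 159; no audit gives 112 − 0 = 112. No deviation. ✓
  Unconnected: no audit gives 112 − 0 = 112; audit gives 216 − 89 = 127. Would deviate. ✗
Try well-connected → no audit, unconnected → audit:
  Under separation the VC infers type exactly: no audit → well-connected (pays 216), audit → unconnected (pays 112).
  Well-connected: no audit gives 216 − 0 = 216; audit gives 112 − 57 = 55. No deviation. ✓
  Unconnected: audit gives 112 − 89 = 23; no audit gives 216 − 0 = 216. Would deviate. ✗
Neither assignment is incentive-compatible.

None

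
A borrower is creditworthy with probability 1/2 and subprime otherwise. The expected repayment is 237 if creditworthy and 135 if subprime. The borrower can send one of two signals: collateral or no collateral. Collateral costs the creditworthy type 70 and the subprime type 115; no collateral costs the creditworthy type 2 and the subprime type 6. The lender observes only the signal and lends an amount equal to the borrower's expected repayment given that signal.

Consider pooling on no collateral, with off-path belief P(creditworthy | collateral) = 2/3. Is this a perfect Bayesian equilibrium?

Yes

At the pooled signal (no collateral) the lender holds the prior 1/2 and pays 1/2·237 + 1/2·135 = 186. Off-path (collateral) belief 2/3 gives 2/3·237 + 1/3·135 = 203.
Creditworthy: no collateral gives 186 − 2 = 184; collateral gives 203 − 70 = 133. Stays. ✓
Subprime: no collateral gives 186 − 6 = 180; collateral gives 203 − 115 = 88. Stays. ✓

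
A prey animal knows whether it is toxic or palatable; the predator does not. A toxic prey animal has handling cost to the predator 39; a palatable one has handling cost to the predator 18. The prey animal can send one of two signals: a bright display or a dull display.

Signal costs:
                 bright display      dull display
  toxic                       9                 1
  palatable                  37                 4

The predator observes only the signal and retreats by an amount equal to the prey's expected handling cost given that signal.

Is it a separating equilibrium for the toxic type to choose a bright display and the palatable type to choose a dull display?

If types separate, bright display earns payment 39 and dull display earns 18.
Toxic: bright display gives 39 − 9 = 30; dull display gives 18 − 1 = 17. No deviation. ✓
Palatable: dull display gives 18 − 4 = 14; bright display gives 39 − 37 = 2. No deviation. ✓
Neither type gains from mimicking the other.

Yes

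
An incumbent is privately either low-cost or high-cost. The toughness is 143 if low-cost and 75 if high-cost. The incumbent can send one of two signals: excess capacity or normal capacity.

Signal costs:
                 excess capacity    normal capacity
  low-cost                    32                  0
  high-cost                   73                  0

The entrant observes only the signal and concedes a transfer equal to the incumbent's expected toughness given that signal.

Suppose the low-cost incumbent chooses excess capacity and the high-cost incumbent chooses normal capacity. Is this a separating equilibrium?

If types separate, excess capacity earns payment 143 and normal capacity earns 75.
Low-cost: excess capacity gives 143 − 32 = 111; normal capacity gives 75 − 0 = 75. No deviation. ✓
High-cost: normal capacity gives 75 − 0 = 75; excess capacity gives 143 − 73 = 70. No deviation. ✓
Neither type gains from mimicking the other.

Yes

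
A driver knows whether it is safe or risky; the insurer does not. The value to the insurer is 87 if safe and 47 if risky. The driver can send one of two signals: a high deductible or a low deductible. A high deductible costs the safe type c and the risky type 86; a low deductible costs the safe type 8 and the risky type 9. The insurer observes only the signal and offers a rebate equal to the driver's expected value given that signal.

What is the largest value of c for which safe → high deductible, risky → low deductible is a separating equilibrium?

48

Under separation: high deductible → safe (pays 87); low deductible → risky (pays 47).
Risky: 47 − 9 = 38 ≥ 87 − 86 = 1. Holds regardless of c. ✓
Safe: 87 − c ≥ 47 − 8, so c ≤ 87 − 39 = 48.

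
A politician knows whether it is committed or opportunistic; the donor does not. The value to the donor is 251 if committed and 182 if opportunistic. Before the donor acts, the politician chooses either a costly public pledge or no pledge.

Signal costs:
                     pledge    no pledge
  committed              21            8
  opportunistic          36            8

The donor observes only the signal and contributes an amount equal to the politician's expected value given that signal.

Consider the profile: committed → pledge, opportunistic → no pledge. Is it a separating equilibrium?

Under separation the donor infers type exactly: pledge → committed (pays 251), no pledge → opportunistic (pays 182).
Committed: pledge gives 251 − 21 = 230; no pledge gives 182 − 8 = 174. No deviation. ✓
Opportunistic: no pledge gives 182 − 8 = 174; pledge gives 251 − 36 = 215. Would deviate. ✗

No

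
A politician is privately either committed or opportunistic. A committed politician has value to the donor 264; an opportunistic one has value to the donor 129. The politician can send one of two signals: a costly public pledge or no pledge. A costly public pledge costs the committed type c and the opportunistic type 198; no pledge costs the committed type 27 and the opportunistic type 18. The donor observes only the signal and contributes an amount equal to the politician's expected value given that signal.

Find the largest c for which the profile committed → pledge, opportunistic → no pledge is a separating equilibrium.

Under separation: pledge → committed (pays 264); no pledge → opportunistic (pays 129).
Opportunistic: 129 − 18 = 111 ≥ 264 − 198 = 66. Holds regardless of c. ✓
Committed: 264 − c ≥ 129 − 27, so c ≤ 264 − 102 = 162.

162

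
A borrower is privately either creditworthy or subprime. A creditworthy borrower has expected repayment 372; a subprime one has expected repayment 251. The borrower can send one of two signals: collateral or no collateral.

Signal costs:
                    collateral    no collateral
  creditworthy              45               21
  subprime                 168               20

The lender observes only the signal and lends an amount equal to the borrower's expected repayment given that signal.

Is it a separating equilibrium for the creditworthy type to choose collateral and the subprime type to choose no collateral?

Yes

If types separate, collateral earns payment 372 and no collateral earns 251.
Creditworthy: collateral gives 372 − 45 = 327; no collateral gives 251 − 21 = 230. No deviation. ✓
Subprime: no collateral gives 251 − 20 = 231; collateral gives 372 − 168 = 204. No deviation. ✓
Neither type gains from mimicking the other.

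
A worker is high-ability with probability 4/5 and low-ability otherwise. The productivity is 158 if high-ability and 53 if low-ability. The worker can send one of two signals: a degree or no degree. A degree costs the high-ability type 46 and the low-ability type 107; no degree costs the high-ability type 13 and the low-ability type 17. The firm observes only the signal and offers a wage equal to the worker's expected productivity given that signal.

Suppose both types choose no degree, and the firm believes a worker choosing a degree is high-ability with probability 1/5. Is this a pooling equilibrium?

On the equilibrium path (no degree) the firm holds the prior 4/5 and pays 4/5·158 + 1/5·53 = 137. Off-path (degree) belief 1/5 gives 1/5·158 + 4/5·53 = 74.
High-ability: no degree gives 137 − 13 = 124; degree gives 74 − 46 = 28. Stays. ✓
Low-ability: no degree gives 137 − 17 = 120; degree gives 74 − 107 = -33. Stays. ✓
Beliefs are Bayes-consistent on-path and both types best-respond.

Yes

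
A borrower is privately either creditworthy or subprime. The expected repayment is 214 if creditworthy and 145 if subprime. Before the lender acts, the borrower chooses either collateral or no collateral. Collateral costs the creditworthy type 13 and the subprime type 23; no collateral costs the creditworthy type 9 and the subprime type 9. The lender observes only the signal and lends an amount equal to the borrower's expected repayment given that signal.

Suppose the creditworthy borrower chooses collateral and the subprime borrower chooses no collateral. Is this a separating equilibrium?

No

If types separate, collateral earns payment 214 and no collateral earns 145.
Creditworthy: collateral gives 214 − 13 = 201; no collateral gives 145 − 9 = 136. No deviation. ✓
Subprime: no collateral gives 145 − 9 = 136; collateral gives 214 − 23 = 191. Would deviate. ✗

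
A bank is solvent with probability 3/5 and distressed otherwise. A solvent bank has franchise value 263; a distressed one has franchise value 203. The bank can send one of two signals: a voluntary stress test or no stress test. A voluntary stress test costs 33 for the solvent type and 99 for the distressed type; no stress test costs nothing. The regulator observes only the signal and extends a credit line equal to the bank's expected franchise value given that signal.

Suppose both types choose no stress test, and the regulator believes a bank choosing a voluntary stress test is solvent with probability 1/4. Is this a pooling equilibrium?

At the pooled signal (no stress test) the regulator holds the prior 3/5 and pays 3/5·263 + 2/5·203 = 239. Off-path (stress test) belief 1/4 gives 1/4·263 + 3/4·203 = 218.
Solvent: no stress test gives 239 − 0 = 239; stress test gives 218 − 33 = 185. Stays. ✓
Distressed: no stress test gives 239 − 0 = 239; stress test gives 218 − 99 = 119. Stays. ✓

Yes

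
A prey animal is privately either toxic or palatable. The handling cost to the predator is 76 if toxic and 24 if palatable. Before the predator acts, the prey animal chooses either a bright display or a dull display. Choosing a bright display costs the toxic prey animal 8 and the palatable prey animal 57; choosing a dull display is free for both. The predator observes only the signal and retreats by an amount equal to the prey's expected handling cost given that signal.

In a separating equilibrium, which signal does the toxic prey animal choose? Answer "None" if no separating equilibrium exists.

bright display

Try toxic → bright display, palatable → dull display:
  Under separation the predator infers type exactly: bright display → toxic (pays 76), dull display → palatable (pays 24).
  Toxic: bright display gives 76 − 8 = 68; dull display gives 24 − 0 = 24. No deviation. ✓
  Palatable: dull display gives 24 − 0 = 24; bright display gives 76 − 57 = 19. No deviation. ✓
Both hold — the toxic type sends bright display.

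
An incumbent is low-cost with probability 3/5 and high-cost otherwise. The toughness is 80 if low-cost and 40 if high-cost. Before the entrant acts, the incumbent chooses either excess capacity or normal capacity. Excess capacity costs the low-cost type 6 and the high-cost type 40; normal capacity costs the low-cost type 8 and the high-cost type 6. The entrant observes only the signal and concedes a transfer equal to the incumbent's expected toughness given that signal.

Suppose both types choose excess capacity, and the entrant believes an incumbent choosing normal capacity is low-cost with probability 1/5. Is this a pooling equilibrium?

On the equilibrium path (excess capacity) the entrant holds the prior 3/5 and pays 3/5·80 + 2/5·40 = 64. Off-path (normal capacity) belief 1/5 gives 1/5·80 + 4/5·40 = 48.
Low-cost: excess capacity gives 64 − 6 = 58; normal capacity gives 48 − 8 = 40. Stays. ✓
High-cost: excess capacity gives 64 − 40 = 24; normal capacity gives 48 − 6 = 42. Deviates. ✗

No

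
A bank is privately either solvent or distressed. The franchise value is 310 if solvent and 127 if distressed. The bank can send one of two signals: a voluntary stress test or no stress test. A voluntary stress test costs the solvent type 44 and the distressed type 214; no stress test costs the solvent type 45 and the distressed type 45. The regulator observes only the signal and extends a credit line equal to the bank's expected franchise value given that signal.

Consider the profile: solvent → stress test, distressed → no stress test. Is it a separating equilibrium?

Under separation the regulator infers type exactly: stress test → solvent (pays 310), no stress test → distressed (pays 127).
Solvent: stress test gives 310 − 44 = 266; no stress test gives 127 − 45 = 82. No deviation. ✓
Distressed: no stress test gives 127 − 45 = 82; stress test gives 310 − 214 = 96. Would deviate. ✗

No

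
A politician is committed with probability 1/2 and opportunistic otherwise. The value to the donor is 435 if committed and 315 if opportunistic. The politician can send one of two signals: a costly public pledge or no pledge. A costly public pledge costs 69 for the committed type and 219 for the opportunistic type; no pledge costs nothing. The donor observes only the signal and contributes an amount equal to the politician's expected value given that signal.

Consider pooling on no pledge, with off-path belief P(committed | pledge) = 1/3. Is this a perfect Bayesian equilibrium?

On the equilibrium path (no pledge) the donor holds the prior 1/2 and pays 1/2·435 + 1/2·315 = 375. Off-path (pledge) belief 1/3 gives 1/3·435 + 2/3·315 = 355.
Committed: no pledge gives 375 − 0 = 375; pledge gives 355 − 69 = 286. Stays. ✓
Opportunistic: no pledge gives 375 − 0 = 375; pledge gives 355 − 219 = 136. Stays. ✓
Beliefs are Bayes-consistent on-path and both types best-respond.

Yes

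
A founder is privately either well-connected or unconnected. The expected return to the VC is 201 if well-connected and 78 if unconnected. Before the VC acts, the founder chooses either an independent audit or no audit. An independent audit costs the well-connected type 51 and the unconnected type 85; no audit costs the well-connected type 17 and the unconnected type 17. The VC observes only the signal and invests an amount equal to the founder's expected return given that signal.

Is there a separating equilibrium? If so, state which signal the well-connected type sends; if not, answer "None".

Try well-connected → audit, unconnected → no audit:
  If types separate, audit earns payment 201 and no audit earns 78.
  Well-connected: audit gives 201 − 51 = 150; no audit gives 78 − 17 = 61. No deviation. ✓
  Unconnected: no audit gives 78 − 17 = 61; audit gives 201 − 85 = 116. Would deviate. ✗
Try well-connected → no audit, unconnected → audit:
  If types separate, no audit earns payment 201 and audit earns 78.
  Well-connected: no audit gives 201 − 17 = 184; audit gives 78 − 51 = 27. No deviation. ✓
  Unconnected: audit gives 78 − 85 = -7; no audit gives 201 − 17 = 184. Would deviate. ✗
Neither assignment is incentive-compatible.

None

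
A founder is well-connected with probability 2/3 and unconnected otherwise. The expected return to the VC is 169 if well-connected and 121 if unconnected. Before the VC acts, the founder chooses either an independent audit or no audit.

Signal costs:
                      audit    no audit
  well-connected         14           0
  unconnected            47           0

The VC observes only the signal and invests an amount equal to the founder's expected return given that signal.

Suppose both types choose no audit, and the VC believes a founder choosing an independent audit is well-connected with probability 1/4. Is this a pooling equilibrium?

At the pooled signal (no audit) the VC holds the prior 2/3 and pays 2/3·169 + 1/3·121 = 153. Off-path (audit) belief 1/4 gives 1/4·169 + 3/4·121 = 133.
Well-connected: no audit gives 153 − 0 = 153; audit gives 133 − 14 = 119. Stays. ✓
Unconnected: no audit gives 153 − 0 = 153; audit gives 133 − 47 = 86. Stays. ✓

Yes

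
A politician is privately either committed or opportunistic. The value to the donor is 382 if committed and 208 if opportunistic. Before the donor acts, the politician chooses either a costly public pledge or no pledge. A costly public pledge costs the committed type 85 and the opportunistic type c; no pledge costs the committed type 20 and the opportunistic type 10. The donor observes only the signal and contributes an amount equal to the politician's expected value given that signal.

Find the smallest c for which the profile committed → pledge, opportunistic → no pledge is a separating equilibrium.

184

Under separation: pledge → committed (pays 382); no pledge → opportunistic (pays 208).
Committed: 382 − 85 = 297 ≥ 208 − 20 = 188. Holds regardless of c. ✓
Opportunistic: 208 − 10 ≥ 382 − c, so c ≥ 382 − 198 = 184.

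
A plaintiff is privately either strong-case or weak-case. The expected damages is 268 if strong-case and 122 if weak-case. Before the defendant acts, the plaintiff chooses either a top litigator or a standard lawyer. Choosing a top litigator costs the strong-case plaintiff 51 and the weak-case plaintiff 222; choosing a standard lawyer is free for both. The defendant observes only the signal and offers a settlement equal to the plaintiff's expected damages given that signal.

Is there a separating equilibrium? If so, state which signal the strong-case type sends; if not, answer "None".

Try strong-case → top litigator, weak-case → standard lawyer:
  Under separation the defendant infers type exactly: top litigator → strong-case (pays 268), standard lawyer → weak-case (pays 122).
  Strong-case: top litigator gives 268 − 51 = 217; standard lawyer gives 122 − 0 = 122. No deviation. ✓
  Weak-case: standard lawyer gives 122 − 0 = 122; top litigator gives 268 − 222 = 46. No deviation. ✓
Both hold — the strong-case type sends top litigator.

top litigator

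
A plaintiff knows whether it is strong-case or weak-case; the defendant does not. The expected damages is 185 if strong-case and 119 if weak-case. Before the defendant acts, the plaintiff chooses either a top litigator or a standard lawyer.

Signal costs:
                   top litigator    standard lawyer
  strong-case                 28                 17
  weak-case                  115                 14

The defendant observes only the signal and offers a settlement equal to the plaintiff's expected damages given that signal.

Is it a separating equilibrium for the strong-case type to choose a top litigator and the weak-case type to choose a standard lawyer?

If types separate, top litigator earns payment 185 and standard lawyer earns 119.
Strong-case: top litigator gives 185 − 28 = 157; standard lawyer gives 119 − 17 = 102. No deviation. ✓
Weak-case: standard lawyer gives 119 − 14 = 105; top litigator gives 185 − 115 = 70. No deviation. ✓
Neither type gains from mimicking the other.

Yes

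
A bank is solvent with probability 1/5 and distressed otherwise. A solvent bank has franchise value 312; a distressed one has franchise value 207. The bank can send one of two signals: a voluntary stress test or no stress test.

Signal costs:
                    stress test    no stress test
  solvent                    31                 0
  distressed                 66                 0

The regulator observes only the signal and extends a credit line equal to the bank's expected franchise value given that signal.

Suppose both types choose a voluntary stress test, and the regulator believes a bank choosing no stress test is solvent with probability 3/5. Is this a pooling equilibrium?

At the pooled signal (stress test) the regulator holds the prior 1/5 and pays 1/5·312 + 4/5·207 = 228. Off-path (no stress test) belief 3/5 gives 3/5·312 + 2/5·207 = 270.
Solvent: stress test gives 228 − 31 = 197; no stress test gives 270 − 0 = 270. Deviates. ✗
Distressed: stress test gives 228 − 66 = 162; no stress test gives 270 − 0 = 270. Deviates. ✗

No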